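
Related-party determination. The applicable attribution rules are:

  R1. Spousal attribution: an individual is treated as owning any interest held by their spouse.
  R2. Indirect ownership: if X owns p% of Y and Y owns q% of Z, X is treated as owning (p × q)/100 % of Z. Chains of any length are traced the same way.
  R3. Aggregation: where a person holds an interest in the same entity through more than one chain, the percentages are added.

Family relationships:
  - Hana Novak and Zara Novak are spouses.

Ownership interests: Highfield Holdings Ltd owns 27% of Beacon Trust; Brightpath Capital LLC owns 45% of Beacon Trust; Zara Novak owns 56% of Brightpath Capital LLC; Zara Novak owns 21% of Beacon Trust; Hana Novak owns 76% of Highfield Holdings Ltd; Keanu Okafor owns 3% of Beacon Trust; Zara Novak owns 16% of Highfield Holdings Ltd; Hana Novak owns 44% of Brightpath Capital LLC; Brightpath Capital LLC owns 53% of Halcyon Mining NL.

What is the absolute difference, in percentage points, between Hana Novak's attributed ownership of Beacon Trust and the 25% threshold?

65.84

By spousal attribution (R1), Hana Novak is treated as also owning Zara Novak's interest in Brightpath Capital LLC, giving 44% + 56% = 100%.
By spousal attribution (R1), Hana Novak is treated as also owning Zara Novak's interest in Highfield Holdings Ltd, giving 76% + 16% = 92%.
By spousal attribution (R1), Hana Novak is treated as owning Zara Novak's 21% interest in Beacon Trust.
Chain via Brightpath Capital LLC (R2): 100% × 45% = 45% of Beacon Trust.
Chain via Highfield Holdings Ltd (R2): 92% × 27% = 24.84% of Beacon Trust.
Direct interest in Beacon Trust: 21%.
Aggregating (R3): 45% + 24.84% + 21% = 90.84%.
90.84% exceeds the 25% threshold by 65.84 percentage points.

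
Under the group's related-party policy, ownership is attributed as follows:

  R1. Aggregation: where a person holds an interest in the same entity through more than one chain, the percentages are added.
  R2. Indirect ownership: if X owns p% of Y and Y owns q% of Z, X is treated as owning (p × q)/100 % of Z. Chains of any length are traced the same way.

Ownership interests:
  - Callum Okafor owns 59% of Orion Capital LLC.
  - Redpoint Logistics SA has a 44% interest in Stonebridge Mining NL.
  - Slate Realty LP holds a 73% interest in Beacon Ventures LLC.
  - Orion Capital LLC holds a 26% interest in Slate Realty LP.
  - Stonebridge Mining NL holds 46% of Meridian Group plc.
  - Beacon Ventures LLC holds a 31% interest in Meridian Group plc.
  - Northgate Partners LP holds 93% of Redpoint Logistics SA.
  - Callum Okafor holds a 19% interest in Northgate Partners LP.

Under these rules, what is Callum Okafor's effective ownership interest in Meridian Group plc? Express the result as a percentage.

Chain via Northgate Partners LP → Redpoint Logistics SA → Stonebridge Mining NL (R2): 19% × 93% × 44% × 46% = 3.576408% of Meridian Group plc.
Chain via Orion Capital LLC → Slate Realty LP → Beacon Ventures LLC (R2): 59% × 26% × 73% × 31% = 3.471442% of Meridian Group plc.
Aggregating (R1): 3.576408% + 3.471442% = 7.04785%.

7.04785%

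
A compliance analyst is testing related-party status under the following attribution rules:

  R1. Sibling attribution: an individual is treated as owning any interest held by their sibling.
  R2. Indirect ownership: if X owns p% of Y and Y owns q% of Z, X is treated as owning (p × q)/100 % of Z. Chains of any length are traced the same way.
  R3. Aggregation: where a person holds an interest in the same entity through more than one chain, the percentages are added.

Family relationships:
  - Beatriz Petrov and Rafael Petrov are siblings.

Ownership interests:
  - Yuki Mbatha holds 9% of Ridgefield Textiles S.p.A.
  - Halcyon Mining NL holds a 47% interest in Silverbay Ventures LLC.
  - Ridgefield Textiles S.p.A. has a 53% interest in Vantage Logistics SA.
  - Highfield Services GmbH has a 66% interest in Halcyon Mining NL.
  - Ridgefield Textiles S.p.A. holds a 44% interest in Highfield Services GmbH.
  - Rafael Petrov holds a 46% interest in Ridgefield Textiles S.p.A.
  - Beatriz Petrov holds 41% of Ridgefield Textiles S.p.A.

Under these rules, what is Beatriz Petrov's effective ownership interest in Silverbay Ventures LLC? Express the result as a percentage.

11.874456%

By sibling attribution (R1), Beatriz Petrov is treated as also owning Rafael Petrov's interest in Ridgefield Textiles S.p.A, giving 41% + 46% = 87%.
Chain via Ridgefield Textiles S.p.A. → Highfield Services GmbH → Halcyon Mining NL (R2): 87% × 44% × 66% × 47% = 11.874456% of Silverbay Ventures LLC.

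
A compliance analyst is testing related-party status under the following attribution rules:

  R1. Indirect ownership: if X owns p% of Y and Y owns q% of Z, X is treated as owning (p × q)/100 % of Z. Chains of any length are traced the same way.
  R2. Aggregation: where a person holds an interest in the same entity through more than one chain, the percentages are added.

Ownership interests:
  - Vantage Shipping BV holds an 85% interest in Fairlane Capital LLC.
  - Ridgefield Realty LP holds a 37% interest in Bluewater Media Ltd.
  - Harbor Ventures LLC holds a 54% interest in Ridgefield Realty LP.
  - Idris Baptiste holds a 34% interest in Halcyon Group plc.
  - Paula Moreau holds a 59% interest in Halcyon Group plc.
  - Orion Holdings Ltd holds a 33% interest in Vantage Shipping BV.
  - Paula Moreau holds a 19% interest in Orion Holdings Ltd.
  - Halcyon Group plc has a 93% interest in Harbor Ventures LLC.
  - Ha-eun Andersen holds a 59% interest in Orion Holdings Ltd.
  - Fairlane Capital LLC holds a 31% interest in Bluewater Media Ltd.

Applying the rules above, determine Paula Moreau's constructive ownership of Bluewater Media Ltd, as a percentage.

12.615171%

Chain via Halcyon Group plc → Harbor Ventures LLC → Ridgefield Realty LP (R1): 59% × 93% × 54% × 37% = 10.963026% of Bluewater Media Ltd.
Chain via Orion Holdings Ltd → Vantage Shipping BV → Fairlane Capital LLC (R1): 19% × 33% × 85% × 31% = 1.652145% of Bluewater Media Ltd.
Aggregating (R2): 10.963026% + 1.652145% = 12.615171%.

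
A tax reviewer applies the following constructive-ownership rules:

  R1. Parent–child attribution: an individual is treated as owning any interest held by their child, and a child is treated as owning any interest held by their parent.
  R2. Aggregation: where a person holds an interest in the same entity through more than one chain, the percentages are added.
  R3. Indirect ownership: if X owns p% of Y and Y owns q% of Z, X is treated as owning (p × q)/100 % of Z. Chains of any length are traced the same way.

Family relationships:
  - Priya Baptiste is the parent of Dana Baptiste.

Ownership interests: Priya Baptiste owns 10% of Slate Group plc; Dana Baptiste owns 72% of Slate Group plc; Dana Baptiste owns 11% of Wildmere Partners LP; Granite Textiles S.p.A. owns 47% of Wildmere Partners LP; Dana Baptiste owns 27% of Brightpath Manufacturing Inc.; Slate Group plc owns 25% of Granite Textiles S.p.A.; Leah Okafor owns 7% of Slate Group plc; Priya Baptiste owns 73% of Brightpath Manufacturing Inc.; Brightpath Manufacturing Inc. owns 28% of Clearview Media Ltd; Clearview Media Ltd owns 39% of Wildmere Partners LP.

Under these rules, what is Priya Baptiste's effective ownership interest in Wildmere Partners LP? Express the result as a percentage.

31.555%

By parent–child attribution (R1), Priya Baptiste is treated as also owning Dana Baptiste's interest in Brightpath Manufacturing Inc, giving 73% + 27% = 100%.
By parent–child attribution (R1), Priya Baptiste is treated as also owning Dana Baptiste's interest in Slate Group plc, giving 10% + 72% = 82%.
By parent–child attribution (R1), Priya Baptiste is treated as owning Dana Baptiste's 11% interest in Wildmere Partners LP.
Chain via Brightpath Manufacturing Inc. → Clearview Media Ltd (R3): 100% × 28% × 39% = 10.92% of Wildmere Partners LP.
Chain via Slate Group plc → Granite Textiles S.p.A. (R3): 82% × 25% × 47% = 9.635% of Wildmere Partners LP.
Direct interest in Wildmere Partners LP: 11%.
Aggregating (R2): 10.92% + 9.635% + 11% = 31.555%.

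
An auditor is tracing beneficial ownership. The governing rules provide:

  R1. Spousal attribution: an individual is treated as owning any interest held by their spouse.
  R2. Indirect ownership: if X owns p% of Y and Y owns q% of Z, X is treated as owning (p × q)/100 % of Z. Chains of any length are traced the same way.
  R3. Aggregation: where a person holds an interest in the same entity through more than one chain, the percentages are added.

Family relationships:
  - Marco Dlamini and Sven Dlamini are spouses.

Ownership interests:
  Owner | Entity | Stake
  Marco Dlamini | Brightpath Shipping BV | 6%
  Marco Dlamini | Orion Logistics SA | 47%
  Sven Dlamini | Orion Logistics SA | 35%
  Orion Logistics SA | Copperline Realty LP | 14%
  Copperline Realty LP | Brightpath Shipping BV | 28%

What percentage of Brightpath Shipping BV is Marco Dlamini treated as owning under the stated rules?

By spousal attribution (R1), Marco Dlamini is treated as also owning Sven Dlamini's interest in Orion Logistics SA, giving 47% + 35% = 82%.
Chain via Orion Logistics SA → Copperline Realty LP (R2): 82% × 14% × 28% = 3.2144% of Brightpath Shipping BV.
Direct interest in Brightpath Shipping BV: 6%.
Aggregating (R3): 3.2144% + 6% = 9.2144%.

9.2144%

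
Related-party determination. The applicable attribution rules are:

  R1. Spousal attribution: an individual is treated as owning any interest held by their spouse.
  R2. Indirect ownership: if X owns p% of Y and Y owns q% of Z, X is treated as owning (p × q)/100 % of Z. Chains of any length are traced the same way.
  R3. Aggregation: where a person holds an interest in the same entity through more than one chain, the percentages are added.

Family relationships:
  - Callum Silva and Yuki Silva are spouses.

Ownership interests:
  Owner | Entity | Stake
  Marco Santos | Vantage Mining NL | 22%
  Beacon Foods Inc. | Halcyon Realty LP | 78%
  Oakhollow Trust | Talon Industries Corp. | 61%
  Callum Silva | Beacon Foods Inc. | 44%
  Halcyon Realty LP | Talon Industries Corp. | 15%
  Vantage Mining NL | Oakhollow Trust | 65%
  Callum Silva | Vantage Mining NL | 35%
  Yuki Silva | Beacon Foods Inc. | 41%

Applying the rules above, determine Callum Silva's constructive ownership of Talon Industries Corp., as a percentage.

23.8225%

By spousal attribution (R1), Callum Silva is treated as also owning Yuki Silva's interest in Beacon Foods Inc, giving 44% + 41% = 85%.
Chain via Vantage Mining NL → Oakhollow Trust (R2): 35% × 65% × 61% = 13.8775% of Talon Industries Corp.
Chain via Beacon Foods Inc. → Halcyon Realty LP (R2): 85% × 78% × 15% = 9.945% of Talon Industries Corp.
Aggregating (R3): 13.8775% + 9.945% = 23.8225%.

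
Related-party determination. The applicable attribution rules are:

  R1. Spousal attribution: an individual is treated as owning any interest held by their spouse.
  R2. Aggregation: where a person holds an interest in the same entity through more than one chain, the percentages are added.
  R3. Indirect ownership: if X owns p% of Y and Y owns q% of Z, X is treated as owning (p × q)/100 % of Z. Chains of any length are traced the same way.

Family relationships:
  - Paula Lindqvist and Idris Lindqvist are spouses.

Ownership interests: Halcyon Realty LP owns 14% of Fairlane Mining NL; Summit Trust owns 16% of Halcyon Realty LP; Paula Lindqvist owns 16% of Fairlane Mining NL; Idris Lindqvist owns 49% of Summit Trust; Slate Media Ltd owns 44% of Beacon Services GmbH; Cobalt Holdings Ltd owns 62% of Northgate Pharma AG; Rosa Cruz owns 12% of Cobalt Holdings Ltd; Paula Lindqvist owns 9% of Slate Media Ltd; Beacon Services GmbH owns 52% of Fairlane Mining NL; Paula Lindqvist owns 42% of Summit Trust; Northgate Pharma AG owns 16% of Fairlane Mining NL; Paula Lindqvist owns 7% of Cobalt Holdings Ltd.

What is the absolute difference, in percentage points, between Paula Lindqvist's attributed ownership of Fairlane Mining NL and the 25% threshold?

By spousal attribution (R1), Paula Lindqvist is treated as also owning Idris Lindqvist's interest in Summit Trust, giving 42% + 49% = 91%.
Chain via Cobalt Holdings Ltd → Northgate Pharma AG (R3): 7% × 62% × 16% = 0.6944% of Fairlane Mining NL.
Chain via Slate Media Ltd → Beacon Services GmbH (R3): 9% × 44% × 52% = 2.0592% of Fairlane Mining NL.
Chain via Summit Trust → Halcyon Realty LP (R3): 91% × 16% × 14% = 2.0384% of Fairlane Mining NL.
Direct interest in Fairlane Mining NL: 16%.
Aggregating (R2): 0.6944% + 2.0592% + 2.0384% + 16% = 20.792%.
20.792% falls short of the 25% threshold by 4.208 percentage points.

4.208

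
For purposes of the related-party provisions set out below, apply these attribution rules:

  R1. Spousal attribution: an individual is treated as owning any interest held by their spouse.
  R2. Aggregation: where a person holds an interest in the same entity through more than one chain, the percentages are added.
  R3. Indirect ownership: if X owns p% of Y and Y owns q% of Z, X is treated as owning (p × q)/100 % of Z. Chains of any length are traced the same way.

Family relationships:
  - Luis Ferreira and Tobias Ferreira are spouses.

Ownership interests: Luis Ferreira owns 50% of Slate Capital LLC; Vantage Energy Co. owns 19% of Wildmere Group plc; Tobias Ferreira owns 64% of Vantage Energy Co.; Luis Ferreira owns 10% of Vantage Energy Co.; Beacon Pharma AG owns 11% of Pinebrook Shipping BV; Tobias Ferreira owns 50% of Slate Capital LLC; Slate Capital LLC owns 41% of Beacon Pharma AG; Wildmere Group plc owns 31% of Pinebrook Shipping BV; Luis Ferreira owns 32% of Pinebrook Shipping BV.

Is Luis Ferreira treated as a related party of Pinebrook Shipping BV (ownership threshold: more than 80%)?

No

By spousal attribution (R1), Luis Ferreira is treated as also owning Tobias Ferreira's interest in Vantage Energy Co, giving 10% + 64% = 74%.
By spousal attribution (R1), Luis Ferreira is treated as also owning Tobias Ferreira's interest in Slate Capital LLC, giving 50% + 50% = 100%.
Chain via Vantage Energy Co. → Wildmere Group plc (R3): 74% × 19% × 31% = 4.3586% of Pinebrook Shipping BV.
Chain via Slate Capital LLC → Beacon Pharma AG (R3): 100% × 41% × 11% = 4.51% of Pinebrook Shipping BV.
Direct interest in Pinebrook Shipping BV: 32%.
Aggregating (R2): 4.3586% + 4.51% + 32% = 40.8686%.
40.8686% does not exceed the 80% threshold, so Luis is not a related party to Pinebrook Shipping BV.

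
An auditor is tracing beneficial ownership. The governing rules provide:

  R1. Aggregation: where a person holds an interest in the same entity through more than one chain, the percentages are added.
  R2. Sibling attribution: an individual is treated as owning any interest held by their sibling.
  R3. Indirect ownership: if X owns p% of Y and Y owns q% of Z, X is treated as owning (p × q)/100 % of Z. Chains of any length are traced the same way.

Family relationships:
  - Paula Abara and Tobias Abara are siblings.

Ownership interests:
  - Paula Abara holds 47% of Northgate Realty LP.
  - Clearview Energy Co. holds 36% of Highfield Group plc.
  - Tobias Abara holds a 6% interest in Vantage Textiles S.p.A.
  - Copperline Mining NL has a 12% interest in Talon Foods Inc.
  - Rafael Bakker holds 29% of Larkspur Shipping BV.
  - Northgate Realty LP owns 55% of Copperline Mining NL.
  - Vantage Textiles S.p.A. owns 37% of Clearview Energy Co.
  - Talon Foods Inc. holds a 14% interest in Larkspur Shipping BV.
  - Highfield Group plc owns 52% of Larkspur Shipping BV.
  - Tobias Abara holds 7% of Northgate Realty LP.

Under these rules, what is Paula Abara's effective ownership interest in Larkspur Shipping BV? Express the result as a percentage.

By sibling attribution (R2), Paula Abara is treated as also owning Tobias Abara's interest in Northgate Realty LP, giving 47% + 7% = 54%.
By sibling attribution (R2), Paula Abara is treated as owning Tobias Abara's 6% interest in Vantage Textiles S.p.A.
Chain via Northgate Realty LP → Copperline Mining NL → Talon Foods Inc. (R3): 54% × 55% × 12% × 14% = 0.49896% of Larkspur Shipping BV.
Chain via Vantage Textiles S.p.A. → Clearview Energy Co. → Highfield Group plc (R3): 6% × 37% × 36% × 52% = 0.415584% of Larkspur Shipping BV.
Aggregating (R1): 0.49896% + 0.415584% = 0.914544%.

0.914544%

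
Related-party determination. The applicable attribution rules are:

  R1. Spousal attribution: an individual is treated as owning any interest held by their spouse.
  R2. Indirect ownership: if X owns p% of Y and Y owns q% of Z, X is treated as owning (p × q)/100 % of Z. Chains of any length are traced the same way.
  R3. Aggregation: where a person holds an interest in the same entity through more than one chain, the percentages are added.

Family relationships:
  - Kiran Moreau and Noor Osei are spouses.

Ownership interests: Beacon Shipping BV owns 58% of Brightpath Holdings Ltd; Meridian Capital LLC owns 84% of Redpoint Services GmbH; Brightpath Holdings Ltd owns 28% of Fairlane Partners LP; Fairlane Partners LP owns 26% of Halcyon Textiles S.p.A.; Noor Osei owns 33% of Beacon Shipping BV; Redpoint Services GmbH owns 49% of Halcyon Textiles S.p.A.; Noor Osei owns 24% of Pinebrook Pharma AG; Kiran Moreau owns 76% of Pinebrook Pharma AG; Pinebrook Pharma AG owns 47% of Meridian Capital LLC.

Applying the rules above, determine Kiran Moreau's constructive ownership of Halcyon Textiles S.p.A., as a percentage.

By spousal attribution (R1), Kiran Moreau is treated as also owning Noor Osei's interest in Pinebrook Pharma AG, giving 76% + 24% = 100%.
By spousal attribution (R1), Kiran Moreau is treated as owning Noor Osei's 33% interest in Beacon Shipping BV.
Chain via Pinebrook Pharma AG → Meridian Capital LLC → Redpoint Services GmbH (R2): 100% × 47% × 84% × 49% = 19.3452% of Halcyon Textiles S.p.A.
Chain via Beacon Shipping BV → Brightpath Holdings Ltd → Fairlane Partners LP (R2): 33% × 58% × 28% × 26% = 1.393392% of Halcyon Textiles S.p.A.
Aggregating (R3): 19.3452% + 1.393392% = 20.738592%.

20.738592%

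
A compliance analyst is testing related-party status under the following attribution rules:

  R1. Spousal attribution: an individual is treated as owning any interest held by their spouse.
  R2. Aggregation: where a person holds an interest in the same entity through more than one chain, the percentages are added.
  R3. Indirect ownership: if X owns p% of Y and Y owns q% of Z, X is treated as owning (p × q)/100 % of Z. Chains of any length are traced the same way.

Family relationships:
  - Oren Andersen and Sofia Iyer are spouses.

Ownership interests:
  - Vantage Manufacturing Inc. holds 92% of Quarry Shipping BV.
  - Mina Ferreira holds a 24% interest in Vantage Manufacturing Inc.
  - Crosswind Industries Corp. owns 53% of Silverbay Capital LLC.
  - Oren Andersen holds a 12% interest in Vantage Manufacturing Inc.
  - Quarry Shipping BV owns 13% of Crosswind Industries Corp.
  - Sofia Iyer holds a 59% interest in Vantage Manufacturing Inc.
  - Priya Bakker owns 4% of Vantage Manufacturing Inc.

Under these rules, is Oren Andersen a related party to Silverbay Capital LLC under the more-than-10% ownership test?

No

By spousal attribution (R1), Oren Andersen is treated as also owning Sofia Iyer's interest in Vantage Manufacturing Inc, giving 12% + 59% = 71%.
Chain via Vantage Manufacturing Inc. → Quarry Shipping BV → Crosswind Industries Corp. (R3): 71% × 92% × 13% × 53% = 4.500548% of Silverbay Capital LLC.
4.500548% does not exceed the 10% threshold, so Oren is not a related party to Silverbay Capital LLC.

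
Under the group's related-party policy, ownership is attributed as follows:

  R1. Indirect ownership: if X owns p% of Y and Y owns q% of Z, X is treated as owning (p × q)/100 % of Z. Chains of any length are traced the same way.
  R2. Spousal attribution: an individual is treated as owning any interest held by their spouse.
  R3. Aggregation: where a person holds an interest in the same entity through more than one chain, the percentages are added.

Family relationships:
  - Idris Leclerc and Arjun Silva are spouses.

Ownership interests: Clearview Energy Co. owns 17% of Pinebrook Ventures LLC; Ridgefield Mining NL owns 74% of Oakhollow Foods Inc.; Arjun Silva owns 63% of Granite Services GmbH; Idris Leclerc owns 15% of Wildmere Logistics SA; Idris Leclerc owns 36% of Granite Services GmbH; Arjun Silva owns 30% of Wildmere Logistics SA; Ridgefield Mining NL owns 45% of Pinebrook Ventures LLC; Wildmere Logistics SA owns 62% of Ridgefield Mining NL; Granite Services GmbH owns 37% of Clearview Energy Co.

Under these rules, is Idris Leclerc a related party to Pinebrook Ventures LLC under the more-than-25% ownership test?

No

By spousal attribution (R2), Idris Leclerc is treated as also owning Arjun Silva's interest in Granite Services GmbH, giving 36% + 63% = 99%.
By spousal attribution (R2), Idris Leclerc is treated as also owning Arjun Silva's interest in Wildmere Logistics SA, giving 15% + 30% = 45%.
Chain via Granite Services GmbH → Clearview Energy Co. (R1): 99% × 37% × 17% = 6.2271% of Pinebrook Ventures LLC.
Chain via Wildmere Logistics SA → Ridgefield Mining NL (R1): 45% × 62% × 45% = 12.555% of Pinebrook Ventures LLC.
Aggregating (R3): 6.2271% + 12.555% = 18.7821%.
18.7821% does not exceed the 25% threshold, so Idris is not a related party to Pinebrook Ventures LLC.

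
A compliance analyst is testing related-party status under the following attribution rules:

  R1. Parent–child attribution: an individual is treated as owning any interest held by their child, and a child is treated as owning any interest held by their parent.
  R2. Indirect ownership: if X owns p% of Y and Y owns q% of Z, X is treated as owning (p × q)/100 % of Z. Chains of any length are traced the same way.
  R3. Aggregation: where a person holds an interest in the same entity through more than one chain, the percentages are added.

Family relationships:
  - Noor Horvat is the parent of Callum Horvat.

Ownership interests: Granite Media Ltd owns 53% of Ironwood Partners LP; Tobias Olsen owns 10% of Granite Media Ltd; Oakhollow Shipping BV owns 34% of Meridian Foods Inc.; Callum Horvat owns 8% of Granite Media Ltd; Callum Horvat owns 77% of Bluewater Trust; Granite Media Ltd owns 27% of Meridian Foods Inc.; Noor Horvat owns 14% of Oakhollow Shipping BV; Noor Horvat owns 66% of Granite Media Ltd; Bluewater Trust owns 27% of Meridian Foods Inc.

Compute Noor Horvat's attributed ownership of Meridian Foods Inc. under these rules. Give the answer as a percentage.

By parent–child attribution (R1), Noor Horvat is treated as also owning Callum Horvat's interest in Granite Media Ltd, giving 66% + 8% = 74%.
By parent–child attribution (R1), Noor Horvat is treated as owning Callum Horvat's 77% interest in Bluewater Trust.
Chain via Granite Media Ltd (R2): 74% × 27% = 19.98% of Meridian Foods Inc.
Chain via Oakhollow Shipping BV (R2): 14% × 34% = 4.76% of Meridian Foods Inc.
Chain via Bluewater Trust (R2): 77% × 27% = 20.79% of Meridian Foods Inc.
Aggregating (R3): 19.98% + 4.76% + 20.79% = 45.53%.

45.53%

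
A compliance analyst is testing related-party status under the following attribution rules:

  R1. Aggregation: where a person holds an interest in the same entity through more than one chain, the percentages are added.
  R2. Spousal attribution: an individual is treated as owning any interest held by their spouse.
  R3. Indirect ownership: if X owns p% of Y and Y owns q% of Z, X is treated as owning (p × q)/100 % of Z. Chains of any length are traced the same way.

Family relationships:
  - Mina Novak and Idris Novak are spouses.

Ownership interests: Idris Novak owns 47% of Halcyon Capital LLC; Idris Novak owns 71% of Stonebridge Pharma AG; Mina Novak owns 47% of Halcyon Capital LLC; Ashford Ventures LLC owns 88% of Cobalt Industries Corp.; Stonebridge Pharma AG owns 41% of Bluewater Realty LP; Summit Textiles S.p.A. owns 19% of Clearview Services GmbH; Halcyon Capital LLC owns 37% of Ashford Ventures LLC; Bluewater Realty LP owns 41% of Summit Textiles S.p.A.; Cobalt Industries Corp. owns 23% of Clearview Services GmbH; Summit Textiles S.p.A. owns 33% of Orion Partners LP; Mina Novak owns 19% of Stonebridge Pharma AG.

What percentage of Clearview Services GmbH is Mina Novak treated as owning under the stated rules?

9.913982%

By spousal attribution (R2), Mina Novak is treated as also owning Idris Novak's interest in Stonebridge Pharma AG, giving 19% + 71% = 90%.
By spousal attribution (R2), Mina Novak is treated as also owning Idris Novak's interest in Halcyon Capital LLC, giving 47% + 47% = 94%.
Chain via Stonebridge Pharma AG → Bluewater Realty LP → Summit Textiles S.p.A. (R3): 90% × 41% × 41% × 19% = 2.87451% of Clearview Services GmbH.
Chain via Halcyon Capital LLC → Ashford Ventures LLC → Cobalt Industries Corp. (R3): 94% × 37% × 88% × 23% = 7.039472% of Clearview Services GmbH.
Aggregating (R1): 2.87451% + 7.039472% = 9.913982%.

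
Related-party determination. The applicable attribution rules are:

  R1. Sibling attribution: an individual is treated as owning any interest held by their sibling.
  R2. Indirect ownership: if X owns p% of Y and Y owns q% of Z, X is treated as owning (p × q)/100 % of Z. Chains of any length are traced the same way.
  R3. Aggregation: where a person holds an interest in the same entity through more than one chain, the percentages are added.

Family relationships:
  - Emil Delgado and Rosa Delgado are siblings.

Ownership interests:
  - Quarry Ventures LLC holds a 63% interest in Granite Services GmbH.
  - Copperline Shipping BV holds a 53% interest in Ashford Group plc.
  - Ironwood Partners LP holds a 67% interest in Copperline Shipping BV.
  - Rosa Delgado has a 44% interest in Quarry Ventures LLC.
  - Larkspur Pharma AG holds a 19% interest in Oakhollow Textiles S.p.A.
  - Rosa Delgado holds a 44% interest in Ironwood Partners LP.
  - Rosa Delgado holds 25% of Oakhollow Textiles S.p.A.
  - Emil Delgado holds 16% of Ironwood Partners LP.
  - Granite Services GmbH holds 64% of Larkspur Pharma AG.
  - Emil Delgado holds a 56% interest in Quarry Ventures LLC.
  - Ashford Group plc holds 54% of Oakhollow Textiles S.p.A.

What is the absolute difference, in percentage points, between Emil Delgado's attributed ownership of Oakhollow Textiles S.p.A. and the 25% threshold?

By sibling attribution (R1), Emil Delgado is treated as also owning Rosa Delgado's interest in Ironwood Partners LP, giving 16% + 44% = 60%.
By sibling attribution (R1), Emil Delgado is treated as also owning Rosa Delgado's interest in Quarry Ventures LLC, giving 56% + 44% = 100%.
By sibling attribution (R1), Emil Delgado is treated as owning Rosa Delgado's 25% interest in Oakhollow Textiles S.p.A.
Chain via Ironwood Partners LP → Copperline Shipping BV → Ashford Group plc (R2): 60% × 67% × 53% × 54% = 11.50524% of Oakhollow Textiles S.p.A.
Chain via Quarry Ventures LLC → Granite Services GmbH → Larkspur Pharma AG (R2): 100% × 63% × 64% × 19% = 7.6608% of Oakhollow Textiles S.p.A.
Direct interest in Oakhollow Textiles S.p.A: 25%.
Aggregating (R3): 11.50524% + 7.6608% + 25% = 44.16604%.
44.16604% exceeds the 25% threshold by 19.16604 percentage points.

19.16604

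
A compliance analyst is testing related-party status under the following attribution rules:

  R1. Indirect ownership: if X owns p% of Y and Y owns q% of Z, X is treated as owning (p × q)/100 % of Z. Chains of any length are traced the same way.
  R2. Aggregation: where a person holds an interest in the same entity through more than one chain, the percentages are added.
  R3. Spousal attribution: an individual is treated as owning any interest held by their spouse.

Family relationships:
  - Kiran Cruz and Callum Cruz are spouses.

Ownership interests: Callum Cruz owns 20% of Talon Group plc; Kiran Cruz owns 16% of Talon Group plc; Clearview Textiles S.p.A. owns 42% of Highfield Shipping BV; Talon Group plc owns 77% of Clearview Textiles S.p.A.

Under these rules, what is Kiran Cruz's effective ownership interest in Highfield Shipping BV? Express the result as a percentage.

11.6424%

By spousal attribution (R3), Kiran Cruz is treated as also owning Callum Cruz's interest in Talon Group plc, giving 16% + 20% = 36%.
Chain via Talon Group plc → Clearview Textiles S.p.A. (R1): 36% × 77% × 42% = 11.6424% of Highfield Shipping BV.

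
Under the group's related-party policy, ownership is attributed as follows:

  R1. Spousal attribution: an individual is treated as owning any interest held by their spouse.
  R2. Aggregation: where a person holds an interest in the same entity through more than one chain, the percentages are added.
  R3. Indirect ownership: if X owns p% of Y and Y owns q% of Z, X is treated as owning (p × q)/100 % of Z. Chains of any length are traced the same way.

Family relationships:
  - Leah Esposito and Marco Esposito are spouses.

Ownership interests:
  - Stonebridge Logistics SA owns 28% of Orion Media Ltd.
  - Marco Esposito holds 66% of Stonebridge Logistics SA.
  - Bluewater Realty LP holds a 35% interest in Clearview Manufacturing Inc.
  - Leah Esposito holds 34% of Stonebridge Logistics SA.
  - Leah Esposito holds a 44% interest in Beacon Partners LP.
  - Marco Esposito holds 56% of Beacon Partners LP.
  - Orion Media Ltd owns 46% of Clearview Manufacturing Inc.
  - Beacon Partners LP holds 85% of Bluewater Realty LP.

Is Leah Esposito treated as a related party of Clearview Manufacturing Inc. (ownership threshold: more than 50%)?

No

By spousal attribution (R1), Leah Esposito is treated as also owning Marco Esposito's interest in Beacon Partners LP, giving 44% + 56% = 100%.
By spousal attribution (R1), Leah Esposito is treated as also owning Marco Esposito's interest in Stonebridge Logistics SA, giving 34% + 66% = 100%.
Chain via Beacon Partners LP → Bluewater Realty LP (R3): 100% × 85% × 35% = 29.75% of Clearview Manufacturing Inc.
Chain via Stonebridge Logistics SA → Orion Media Ltd (R3): 100% × 28% × 46% = 12.88% of Clearview Manufacturing Inc.
Aggregating (R2): 29.75% + 12.88% = 42.63%.
42.63% does not exceed the 50% threshold, so Leah is not a related party to Clearview Manufacturing Inc.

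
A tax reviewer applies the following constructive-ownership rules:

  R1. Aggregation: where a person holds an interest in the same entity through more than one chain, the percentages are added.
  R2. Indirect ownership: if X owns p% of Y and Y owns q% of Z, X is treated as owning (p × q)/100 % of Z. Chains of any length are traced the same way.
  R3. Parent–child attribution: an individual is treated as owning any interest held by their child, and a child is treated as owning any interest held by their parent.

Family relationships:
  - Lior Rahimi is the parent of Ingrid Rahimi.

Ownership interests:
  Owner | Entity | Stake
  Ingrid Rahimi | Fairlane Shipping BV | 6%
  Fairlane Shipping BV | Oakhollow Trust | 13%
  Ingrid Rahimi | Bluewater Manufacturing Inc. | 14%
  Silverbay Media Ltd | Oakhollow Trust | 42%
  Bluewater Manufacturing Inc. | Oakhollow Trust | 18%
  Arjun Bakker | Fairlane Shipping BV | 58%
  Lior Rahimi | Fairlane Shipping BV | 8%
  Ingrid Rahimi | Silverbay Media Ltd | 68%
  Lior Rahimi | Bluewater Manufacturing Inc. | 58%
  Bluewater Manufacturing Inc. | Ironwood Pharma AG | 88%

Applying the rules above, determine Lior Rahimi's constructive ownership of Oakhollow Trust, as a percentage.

43.34%

By parent–child attribution (R3), Lior Rahimi is treated as also owning Ingrid Rahimi's interest in Bluewater Manufacturing Inc, giving 58% + 14% = 72%.
By parent–child attribution (R3), Lior Rahimi is treated as also owning Ingrid Rahimi's interest in Fairlane Shipping BV, giving 8% + 6% = 14%.
By parent–child attribution (R3), Lior Rahimi is treated as owning Ingrid Rahimi's 68% interest in Silverbay Media Ltd.
Chain via Bluewater Manufacturing Inc. (R2): 72% × 18% = 12.96% of Oakhollow Trust.
Chain via Fairlane Shipping BV (R2): 14% × 13% = 1.82% of Oakhollow Trust.
Chain via Silverbay Media Ltd (R2): 68% × 42% = 28.56% of Oakhollow Trust.
Aggregating (R1): 12.96% + 1.82% + 28.56% = 43.34%.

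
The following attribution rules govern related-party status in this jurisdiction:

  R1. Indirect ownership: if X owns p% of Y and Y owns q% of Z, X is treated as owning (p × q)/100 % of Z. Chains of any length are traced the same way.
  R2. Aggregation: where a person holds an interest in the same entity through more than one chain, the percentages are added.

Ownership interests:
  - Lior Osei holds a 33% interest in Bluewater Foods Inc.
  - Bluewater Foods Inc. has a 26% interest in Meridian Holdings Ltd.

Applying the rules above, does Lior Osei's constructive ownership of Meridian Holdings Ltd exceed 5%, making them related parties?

Yes

Chain via Bluewater Foods Inc. (R1): 33% × 26% = 8.58% of Meridian Holdings Ltd.
8.58% exceeds the 5% threshold, so Lior is a related party to Meridian Holdings Ltd.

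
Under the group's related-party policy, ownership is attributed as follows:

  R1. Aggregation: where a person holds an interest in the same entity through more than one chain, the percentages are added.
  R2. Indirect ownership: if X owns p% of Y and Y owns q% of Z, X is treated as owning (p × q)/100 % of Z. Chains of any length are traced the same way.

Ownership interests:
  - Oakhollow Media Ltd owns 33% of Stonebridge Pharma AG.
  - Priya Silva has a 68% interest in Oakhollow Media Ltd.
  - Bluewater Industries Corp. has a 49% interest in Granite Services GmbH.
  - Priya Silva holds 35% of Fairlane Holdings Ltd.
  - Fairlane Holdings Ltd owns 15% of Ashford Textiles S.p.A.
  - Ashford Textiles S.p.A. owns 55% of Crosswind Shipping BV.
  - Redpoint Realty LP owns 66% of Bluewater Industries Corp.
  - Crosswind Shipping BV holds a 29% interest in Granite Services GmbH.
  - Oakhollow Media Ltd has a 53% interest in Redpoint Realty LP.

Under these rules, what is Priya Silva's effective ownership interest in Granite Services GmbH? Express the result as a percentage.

Chain via Oakhollow Media Ltd → Redpoint Realty LP → Bluewater Industries Corp. (R2): 68% × 53% × 66% × 49% = 11.655336% of Granite Services GmbH.
Chain via Fairlane Holdings Ltd → Ashford Textiles S.p.A. → Crosswind Shipping BV (R2): 35% × 15% × 55% × 29% = 0.837375% of Granite Services GmbH.
Aggregating (R1): 11.655336% + 0.837375% = 12.492711%.

12.492711%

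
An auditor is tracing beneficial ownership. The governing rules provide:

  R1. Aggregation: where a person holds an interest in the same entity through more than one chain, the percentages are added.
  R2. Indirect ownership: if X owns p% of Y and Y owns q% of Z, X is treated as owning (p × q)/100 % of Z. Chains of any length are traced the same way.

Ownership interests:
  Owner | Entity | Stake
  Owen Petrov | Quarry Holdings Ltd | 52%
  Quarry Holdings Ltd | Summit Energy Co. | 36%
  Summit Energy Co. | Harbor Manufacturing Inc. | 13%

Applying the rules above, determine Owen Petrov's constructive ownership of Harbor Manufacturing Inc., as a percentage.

2.4336%

Chain via Quarry Holdings Ltd → Summit Energy Co. (R2): 52% × 36% × 13% = 2.4336% of Harbor Manufacturing Inc.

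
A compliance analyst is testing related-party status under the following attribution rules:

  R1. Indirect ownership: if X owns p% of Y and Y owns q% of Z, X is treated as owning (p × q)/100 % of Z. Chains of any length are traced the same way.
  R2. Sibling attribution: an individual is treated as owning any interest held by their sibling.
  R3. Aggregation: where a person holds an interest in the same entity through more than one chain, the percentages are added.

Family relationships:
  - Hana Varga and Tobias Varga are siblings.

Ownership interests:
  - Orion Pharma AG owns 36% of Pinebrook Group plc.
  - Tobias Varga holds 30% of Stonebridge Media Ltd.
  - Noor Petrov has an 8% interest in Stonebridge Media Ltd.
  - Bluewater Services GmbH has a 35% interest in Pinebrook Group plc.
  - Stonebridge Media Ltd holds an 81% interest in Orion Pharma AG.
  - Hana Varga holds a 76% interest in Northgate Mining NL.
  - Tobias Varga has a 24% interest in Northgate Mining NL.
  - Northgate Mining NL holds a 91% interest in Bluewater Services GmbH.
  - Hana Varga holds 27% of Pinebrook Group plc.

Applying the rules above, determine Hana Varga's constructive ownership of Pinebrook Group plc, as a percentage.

By sibling attribution (R2), Hana Varga is treated as also owning Tobias Varga's interest in Northgate Mining NL, giving 76% + 24% = 100%.
By sibling attribution (R2), Hana Varga is treated as owning Tobias Varga's 30% interest in Stonebridge Media Ltd.
Chain via Northgate Mining NL → Bluewater Services GmbH (R1): 100% × 91% × 35% = 31.85% of Pinebrook Group plc.
Direct interest in Pinebrook Group plc: 27%.
Chain via Stonebridge Media Ltd → Orion Pharma AG (R1): 30% × 81% × 36% = 8.748% of Pinebrook Group plc.
Aggregating (R3): 31.85% + 27% + 8.748% = 67.598%.

67.598%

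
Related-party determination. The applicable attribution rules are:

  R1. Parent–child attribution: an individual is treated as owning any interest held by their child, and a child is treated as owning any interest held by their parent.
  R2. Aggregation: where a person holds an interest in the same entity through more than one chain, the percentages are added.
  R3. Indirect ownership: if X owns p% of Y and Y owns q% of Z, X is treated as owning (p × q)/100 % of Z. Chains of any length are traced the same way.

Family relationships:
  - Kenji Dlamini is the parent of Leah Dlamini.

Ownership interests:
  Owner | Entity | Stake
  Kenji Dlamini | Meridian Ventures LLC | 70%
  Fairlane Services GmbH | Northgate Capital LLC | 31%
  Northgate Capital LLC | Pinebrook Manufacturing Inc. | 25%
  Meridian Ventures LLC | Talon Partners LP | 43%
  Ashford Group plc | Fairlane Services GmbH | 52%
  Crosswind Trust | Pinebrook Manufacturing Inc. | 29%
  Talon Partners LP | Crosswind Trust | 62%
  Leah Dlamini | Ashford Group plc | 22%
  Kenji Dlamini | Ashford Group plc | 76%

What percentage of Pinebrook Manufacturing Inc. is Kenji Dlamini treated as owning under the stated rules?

By parent–child attribution (R1), Kenji Dlamini is treated as also owning Leah Dlamini's interest in Ashford Group plc, giving 76% + 22% = 98%.
Chain via Meridian Ventures LLC → Talon Partners LP → Crosswind Trust (R3): 70% × 43% × 62% × 29% = 5.41198% of Pinebrook Manufacturing Inc.
Chain via Ashford Group plc → Fairlane Services GmbH → Northgate Capital LLC (R3): 98% × 52% × 31% × 25% = 3.9494% of Pinebrook Manufacturing Inc.
Aggregating (R2): 5.41198% + 3.9494% = 9.36138%.

9.36138%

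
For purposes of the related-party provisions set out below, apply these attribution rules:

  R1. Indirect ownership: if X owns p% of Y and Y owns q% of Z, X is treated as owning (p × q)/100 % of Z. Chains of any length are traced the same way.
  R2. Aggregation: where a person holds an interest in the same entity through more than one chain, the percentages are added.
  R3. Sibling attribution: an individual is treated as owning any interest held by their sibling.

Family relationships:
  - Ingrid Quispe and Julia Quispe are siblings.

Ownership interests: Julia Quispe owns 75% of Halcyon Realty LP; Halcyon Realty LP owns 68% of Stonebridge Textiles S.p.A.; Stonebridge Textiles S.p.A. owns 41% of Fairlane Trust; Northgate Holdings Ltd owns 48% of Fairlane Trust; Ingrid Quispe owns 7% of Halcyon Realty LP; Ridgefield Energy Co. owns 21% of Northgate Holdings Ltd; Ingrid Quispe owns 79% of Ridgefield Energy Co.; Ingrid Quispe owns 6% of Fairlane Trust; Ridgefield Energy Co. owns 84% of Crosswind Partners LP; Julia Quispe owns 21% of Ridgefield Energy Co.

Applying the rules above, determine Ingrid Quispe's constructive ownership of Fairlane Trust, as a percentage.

By sibling attribution (R3), Ingrid Quispe is treated as also owning Julia Quispe's interest in Ridgefield Energy Co, giving 79% + 21% = 100%.
By sibling attribution (R3), Ingrid Quispe is treated as also owning Julia Quispe's interest in Halcyon Realty LP, giving 7% + 75% = 82%.
Chain via Ridgefield Energy Co. → Northgate Holdings Ltd (R1): 100% × 21% × 48% = 10.08% of Fairlane Trust.
Chain via Halcyon Realty LP → Stonebridge Textiles S.p.A. (R1): 82% × 68% × 41% = 22.8616% of Fairlane Trust.
Direct interest in Fairlane Trust: 6%.
Aggregating (R2): 10.08% + 22.8616% + 6% = 38.9416%.

38.9416%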